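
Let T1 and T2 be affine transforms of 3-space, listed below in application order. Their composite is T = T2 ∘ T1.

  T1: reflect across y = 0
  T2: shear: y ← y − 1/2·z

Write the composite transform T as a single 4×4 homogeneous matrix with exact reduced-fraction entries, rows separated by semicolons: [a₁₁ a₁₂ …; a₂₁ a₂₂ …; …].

T = [1 0 0 0; 0 -1 -1/2 0; 0 0 1 0; 0 0 0 1]

T1 = [1 0 0 0; 0 -1 0 0; 0 0 1 0; 0 0 0 1]
T2·T1 = [1 0 0 0; 0 -1 -1/2 0; 0 0 1 0; 0 0 0 1]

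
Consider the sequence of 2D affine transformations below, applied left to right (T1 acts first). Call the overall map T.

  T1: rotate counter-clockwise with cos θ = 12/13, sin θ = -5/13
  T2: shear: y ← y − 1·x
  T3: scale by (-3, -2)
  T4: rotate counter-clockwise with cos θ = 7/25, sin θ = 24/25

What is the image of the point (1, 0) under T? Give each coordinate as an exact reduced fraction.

T(p) = (-1068/325, -626/325)

T1 rotate counter-clockwise with cos θ = 12/13, sin θ = -5/13: (1, 0) → (12/13, -5/13)
T2 shear: y ← y − 1·x: (12/13, -5/13) → (12/13, -17/13)
T3 scale by (-3, -2): (12/13, -17/13) → (-36/13, 34/13)
T4 rotate counter-clockwise with cos θ = 7/25, sin θ = 24/25: (-36/13, 34/13) → (-1068/325, -626/325)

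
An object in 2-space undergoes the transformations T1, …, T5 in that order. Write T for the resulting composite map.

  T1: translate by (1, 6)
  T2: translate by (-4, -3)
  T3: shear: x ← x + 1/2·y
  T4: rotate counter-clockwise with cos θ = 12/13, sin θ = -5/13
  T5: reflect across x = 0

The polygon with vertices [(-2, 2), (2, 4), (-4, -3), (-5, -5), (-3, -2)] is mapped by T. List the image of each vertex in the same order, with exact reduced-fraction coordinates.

image vertices: (5/13, 145/26), (-5, 11/2), (84/13, 35/13), (118/13, 21/13), (61/13, 79/26)

T1 translate by (1, 6): (-2, 2) → (-1, 8); (2, 4) → (3, 10); (-4, -3) → (-3, 3); (-5, -5) → (-4, 1); (-3, -2) → (-2, 4)
T2 translate by (-4, -3): (-1, 8) → (-5, 5); (3, 10) → (-1, 7); (-3, 3) → (-7, 0); (-4, 1) → (-8, -2); (-2, 4) → (-6, 1)
T3 shear: x ← x + 1/2·y: (-5, 5) → (-5/2, 5); (-1, 7) → (5/2, 7); (-7, 0) → (-7, 0); (-8, -2) → (-9, -2); (-6, 1) → (-11/2, 1)
T4 rotate counter-clockwise with cos θ = 12/13, sin θ = -5/13: (-5/2, 5) → (-5/13, 145/26); (5/2, 7) → (5, 11/2); (-7, 0) → (-84/13, 35/13); (-9, -2) → (-118/13, 21/13); (-11/2, 1) → (-61/13, 79/26)
T5 reflect across x = 0: (-5/13, 145/26) → (5/13, 145/26); (5, 11/2) → (-5, 11/2); (-84/13, 35/13) → (84/13, 35/13); (-118/13, 21/13) → (118/13, 21/13); (-61/13, 79/26) → (61/13, 79/26)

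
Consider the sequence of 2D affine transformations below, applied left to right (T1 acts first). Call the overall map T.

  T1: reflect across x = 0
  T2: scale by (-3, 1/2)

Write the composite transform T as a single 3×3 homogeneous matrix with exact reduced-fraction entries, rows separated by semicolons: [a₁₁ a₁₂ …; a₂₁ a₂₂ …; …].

T = [3 0 0; 0 1/2 0; 0 0 1]

T1 = [-1 0 0; 0 1 0; 0 0 1]
T2·T1 = [3 0 0; 0 1/2 0; 0 0 1]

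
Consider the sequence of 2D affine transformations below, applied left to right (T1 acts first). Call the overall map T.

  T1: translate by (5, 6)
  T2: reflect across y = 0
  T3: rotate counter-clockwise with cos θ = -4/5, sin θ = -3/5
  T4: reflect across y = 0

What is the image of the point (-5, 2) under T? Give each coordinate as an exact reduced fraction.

T1 translate by (5, 6): (-5, 2) → (0, 8)
T2 reflect across y = 0: (0, 8) → (0, -8)
T3 rotate counter-clockwise with cos θ = -4/5, sin θ = -3/5: (0, -8) → (-24/5, 32/5)
T4 reflect across y = 0: (-24/5, 32/5) → (-24/5, -32/5)

T(p) = (-24/5, -32/5)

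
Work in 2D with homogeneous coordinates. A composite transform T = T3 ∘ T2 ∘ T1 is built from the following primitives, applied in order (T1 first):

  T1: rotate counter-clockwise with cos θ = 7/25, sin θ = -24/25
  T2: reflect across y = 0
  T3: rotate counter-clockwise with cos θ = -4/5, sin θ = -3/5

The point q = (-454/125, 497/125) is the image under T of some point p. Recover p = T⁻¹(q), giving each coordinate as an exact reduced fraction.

T1 = [7/25 24/25 0; -24/25 7/25 0; 0 0 1]
T2·T1 = [7/25 24/25 0; 24/25 -7/25 0; 0 0 1]
T3·…·T1 = [44/125 -117/125 0; -117/125 -44/125 0; 0 0 1]
det M = -1; M⁻¹ = [44/125 -117/125 0; -117/125 -44/125 0; 0 0 1]
M⁻¹ · (-454/125, 497/125)ᵀ = (-5, 2)ᵀ

p = (-5, 2)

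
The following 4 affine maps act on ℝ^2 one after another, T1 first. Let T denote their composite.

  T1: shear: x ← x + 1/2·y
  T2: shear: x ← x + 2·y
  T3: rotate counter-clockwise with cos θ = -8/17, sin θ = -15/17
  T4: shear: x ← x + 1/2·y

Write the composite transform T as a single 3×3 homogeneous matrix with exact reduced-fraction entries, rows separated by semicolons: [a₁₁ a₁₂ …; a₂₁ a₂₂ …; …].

T = [-31/34 -111/68 0; -15/17 -91/34 0; 0 0 1]

T1 = [1 1/2 0; 0 1 0; 0 0 1]
T2·T1 = [1 5/2 0; 0 1 0; 0 0 1]
T3·…·T1 = [-8/17 -5/17 0; -15/17 -91/34 0; 0 0 1]
T4·…·T1 = [-31/34 -111/68 0; -15/17 -91/34 0; 0 0 1]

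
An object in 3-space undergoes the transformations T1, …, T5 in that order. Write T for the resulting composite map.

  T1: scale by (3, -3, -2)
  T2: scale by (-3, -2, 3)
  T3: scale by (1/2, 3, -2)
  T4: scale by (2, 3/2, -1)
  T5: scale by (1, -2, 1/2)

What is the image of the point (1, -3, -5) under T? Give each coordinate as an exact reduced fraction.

T(p) = (-9, 162, 30)

T1 scale by (3, -3, -2): (1, -3, -5) → (3, 9, 10)
T2 scale by (-3, -2, 3): (3, 9, 10) → (-9, -18, 30)
T3 scale by (1/2, 3, -2): (-9, -18, 30) → (-9/2, -54, -60)
T4 scale by (2, 3/2, -1): (-9/2, -54, -60) → (-9, -81, 60)
T5 scale by (1, -2, 1/2): (-9, -81, 60) → (-9, 162, 30)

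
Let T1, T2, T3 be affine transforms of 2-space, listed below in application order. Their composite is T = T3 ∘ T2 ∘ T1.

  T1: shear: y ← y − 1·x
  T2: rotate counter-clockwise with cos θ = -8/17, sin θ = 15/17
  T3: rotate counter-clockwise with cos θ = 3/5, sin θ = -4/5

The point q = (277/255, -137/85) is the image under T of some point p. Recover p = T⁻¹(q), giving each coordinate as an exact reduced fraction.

p = (-1, -8/3)

T1 = [1 0 0; -1 1 0; 0 0 1]
T2·T1 = [7/17 -15/17 0; 23/17 -8/17 0; 0 0 1]
T3·…·T1 = [113/85 -77/85 0; 41/85 36/85 0; 0 0 1]
det M = 1; M⁻¹ = [36/85 77/85 0; -41/85 113/85 0; 0 0 1]
M⁻¹ · (277/255, -137/85)ᵀ = (-1, -8/3)ᵀ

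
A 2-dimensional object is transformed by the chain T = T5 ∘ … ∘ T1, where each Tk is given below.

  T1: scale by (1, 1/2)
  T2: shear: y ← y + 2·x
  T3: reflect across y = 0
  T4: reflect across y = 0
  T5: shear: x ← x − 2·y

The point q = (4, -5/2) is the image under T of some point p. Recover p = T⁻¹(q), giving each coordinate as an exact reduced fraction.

T1 = [1 0 0; 0 1/2 0; 0 0 1]
T2·T1 = [1 0 0; 2 1/2 0; 0 0 1]
T3·…·T1 = [1 0 0; -2 -1/2 0; 0 0 1]
T4·…·T1 = [1 0 0; 2 1/2 0; 0 0 1]
T5·…·T1 = [-3 -1 0; 2 1/2 0; 0 0 1]
det M = 1/2; M⁻¹ = [1 2 0; -4 -6 0; 0 0 1]
M⁻¹ · (4, -5/2)ᵀ = (-1, -1)ᵀ

p = (-1, -1)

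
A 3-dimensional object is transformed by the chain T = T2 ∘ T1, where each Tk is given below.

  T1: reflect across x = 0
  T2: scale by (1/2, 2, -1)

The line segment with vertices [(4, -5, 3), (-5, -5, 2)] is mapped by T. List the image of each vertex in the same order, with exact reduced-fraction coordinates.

T1 reflect across x = 0: (4, -5, 3) → (-4, -5, 3); (-5, -5, 2) → (5, -5, 2)
T2 scale by (1/2, 2, -1): (-4, -5, 3) → (-2, -10, -3); (5, -5, 2) → (5/2, -10, -2)

image vertices: (-2, -10, -3), (5/2, -10, -2)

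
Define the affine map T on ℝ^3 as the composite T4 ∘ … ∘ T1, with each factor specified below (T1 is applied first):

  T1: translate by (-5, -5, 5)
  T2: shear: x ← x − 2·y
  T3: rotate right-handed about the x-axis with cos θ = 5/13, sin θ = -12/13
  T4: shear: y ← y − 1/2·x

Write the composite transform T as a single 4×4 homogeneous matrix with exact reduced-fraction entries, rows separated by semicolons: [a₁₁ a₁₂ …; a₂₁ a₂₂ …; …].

T1 = [1 0 0 -5; 0 1 0 -5; 0 0 1 5; 0 0 0 1]
T2·T1 = [1 -2 0 5; 0 1 0 -5; 0 0 1 5; 0 0 0 1]
T3·…·T1 = [1 -2 0 5; 0 5/13 12/13 35/13; 0 -12/13 5/13 85/13; 0 0 0 1]
T4·…·T1 = [1 -2 0 5; -1/2 18/13 12/13 5/26; 0 -12/13 5/13 85/13; 0 0 0 1]

T = [1 -2 0 5; -1/2 18/13 12/13 5/26; 0 -12/13 5/13 85/13; 0 0 0 1]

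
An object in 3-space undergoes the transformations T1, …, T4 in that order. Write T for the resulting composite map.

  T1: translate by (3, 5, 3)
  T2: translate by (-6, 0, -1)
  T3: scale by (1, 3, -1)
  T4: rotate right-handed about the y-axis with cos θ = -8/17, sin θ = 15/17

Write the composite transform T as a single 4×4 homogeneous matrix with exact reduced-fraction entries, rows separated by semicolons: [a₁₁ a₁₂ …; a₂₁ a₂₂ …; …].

T1 = [1 0 0 3; 0 1 0 5; 0 0 1 3; 0 0 0 1]
T2·T1 = [1 0 0 -3; 0 1 0 5; 0 0 1 2; 0 0 0 1]
T3·…·T1 = [1 0 0 -3; 0 3 0 15; 0 0 -1 -2; 0 0 0 1]
T4·…·T1 = [-8/17 0 -15/17 -6/17; 0 3 0 15; -15/17 0 8/17 61/17; 0 0 0 1]

T = [-8/17 0 -15/17 -6/17; 0 3 0 15; -15/17 0 8/17 61/17; 0 0 0 1]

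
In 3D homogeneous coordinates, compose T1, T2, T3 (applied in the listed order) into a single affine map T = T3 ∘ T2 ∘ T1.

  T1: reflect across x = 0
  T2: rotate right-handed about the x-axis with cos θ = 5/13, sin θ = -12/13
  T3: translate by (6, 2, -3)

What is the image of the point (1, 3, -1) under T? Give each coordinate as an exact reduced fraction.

T1 reflect across x = 0: (1, 3, -1) → (-1, 3, -1)
T2 rotate right-handed about the x-axis with cos θ = 5/13, sin θ = -12/13: (-1, 3, -1) → (-1, 3/13, -41/13)
T3 translate by (6, 2, -3): (-1, 3/13, -41/13) → (5, 29/13, -80/13)

T(p) = (5, 29/13, -80/13)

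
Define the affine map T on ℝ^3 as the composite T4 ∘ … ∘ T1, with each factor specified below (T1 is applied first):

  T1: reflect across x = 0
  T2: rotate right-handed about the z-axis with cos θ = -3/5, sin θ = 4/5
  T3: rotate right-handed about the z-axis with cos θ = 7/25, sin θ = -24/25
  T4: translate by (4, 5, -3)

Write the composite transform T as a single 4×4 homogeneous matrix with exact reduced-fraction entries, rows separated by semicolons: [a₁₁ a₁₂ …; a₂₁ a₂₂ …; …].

T = [-3/5 -4/5 0 4; -4/5 3/5 0 5; 0 0 1 -3; 0 0 0 1]

T1 = [-1 0 0 0; 0 1 0 0; 0 0 1 0; 0 0 0 1]
T2·T1 = [3/5 -4/5 0 0; -4/5 -3/5 0 0; 0 0 1 0; 0 0 0 1]
T3·…·T1 = [-3/5 -4/5 0 0; -4/5 3/5 0 0; 0 0 1 0; 0 0 0 1]
T4·…·T1 = [-3/5 -4/5 0 4; -4/5 3/5 0 5; 0 0 1 -3; 0 0 0 1]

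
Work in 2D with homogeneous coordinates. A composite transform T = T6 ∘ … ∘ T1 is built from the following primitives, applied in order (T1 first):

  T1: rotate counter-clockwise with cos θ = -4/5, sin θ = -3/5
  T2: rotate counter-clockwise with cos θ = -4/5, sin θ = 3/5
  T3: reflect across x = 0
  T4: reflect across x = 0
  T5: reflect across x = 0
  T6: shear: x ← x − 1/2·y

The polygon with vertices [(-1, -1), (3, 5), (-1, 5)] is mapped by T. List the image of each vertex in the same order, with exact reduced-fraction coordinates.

image vertices: (3/2, -1), (-11/2, 5), (-3/2, 5)

T1 rotate counter-clockwise with cos θ = -4/5, sin θ = -3/5: (-1, -1) → (1/5, 7/5); (3, 5) → (3/5, -29/5); (-1, 5) → (19/5, -17/5)
T2 rotate counter-clockwise with cos θ = -4/5, sin θ = 3/5: (1/5, 7/5) → (-1, -1); (3/5, -29/5) → (3, 5); (19/5, -17/5) → (-1, 5)
T3 reflect across x = 0: (-1, -1) → (1, -1); (3, 5) → (-3, 5); (-1, 5) → (1, 5)
T4 reflect across x = 0: (1, -1) → (-1, -1); (-3, 5) → (3, 5); (1, 5) → (-1, 5)
T5 reflect across x = 0: (-1, -1) → (1, -1); (3, 5) → (-3, 5); (-1, 5) → (1, 5)
T6 shear: x ← x − 1/2·y: (1, -1) → (3/2, -1); (-3, 5) → (-11/2, 5); (1, 5) → (-3/2, 5)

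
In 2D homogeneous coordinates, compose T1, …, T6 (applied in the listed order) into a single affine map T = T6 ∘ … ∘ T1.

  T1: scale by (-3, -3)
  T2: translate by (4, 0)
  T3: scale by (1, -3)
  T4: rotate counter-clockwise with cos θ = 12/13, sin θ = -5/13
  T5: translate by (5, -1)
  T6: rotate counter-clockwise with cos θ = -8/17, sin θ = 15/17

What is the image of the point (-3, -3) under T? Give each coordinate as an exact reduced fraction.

T(p) = (5342/221, 4506/221)

T1 scale by (-3, -3): (-3, -3) → (9, 9)
T2 translate by (4, 0): (9, 9) → (13, 9)
T3 scale by (1, -3): (13, 9) → (13, -27)
T4 rotate counter-clockwise with cos θ = 12/13, sin θ = -5/13: (13, -27) → (21/13, -389/13)
T5 translate by (5, -1): (21/13, -389/13) → (86/13, -402/13)
T6 rotate counter-clockwise with cos θ = -8/17, sin θ = 15/17: (86/13, -402/13) → (5342/221, 4506/221)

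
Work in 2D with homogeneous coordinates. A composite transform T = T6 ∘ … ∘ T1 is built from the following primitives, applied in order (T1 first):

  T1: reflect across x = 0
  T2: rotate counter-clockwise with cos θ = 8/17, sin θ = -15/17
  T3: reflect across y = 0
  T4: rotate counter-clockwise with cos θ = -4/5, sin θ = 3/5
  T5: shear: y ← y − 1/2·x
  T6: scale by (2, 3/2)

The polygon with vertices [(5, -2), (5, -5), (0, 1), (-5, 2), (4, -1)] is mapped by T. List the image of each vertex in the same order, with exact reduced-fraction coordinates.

image vertices: (914/85, -243/68), (226/17, -585/68), (-72/85, 57/34), (-914/85, 243/68), (688/85, -63/34)

T1 reflect across x = 0: (5, -2) → (-5, -2); (5, -5) → (-5, -5); (0, 1) → (0, 1); (-5, 2) → (5, 2); (4, -1) → (-4, -1)
T2 rotate counter-clockwise with cos θ = 8/17, sin θ = -15/17: (-5, -2) → (-70/17, 59/17); (-5, -5) → (-115/17, 35/17); (0, 1) → (15/17, 8/17); (5, 2) → (70/17, -59/17); (-4, -1) → (-47/17, 52/17)
T3 reflect across y = 0: (-70/17, 59/17) → (-70/17, -59/17); (-115/17, 35/17) → (-115/17, -35/17); (15/17, 8/17) → (15/17, -8/17); (70/17, -59/17) → (70/17, 59/17); (-47/17, 52/17) → (-47/17, -52/17)
T4 rotate counter-clockwise with cos θ = -4/5, sin θ = 3/5: (-70/17, -59/17) → (457/85, 26/85); (-115/17, -35/17) → (113/17, -41/17); (15/17, -8/17) → (-36/85, 77/85); (70/17, 59/17) → (-457/85, -26/85); (-47/17, -52/17) → (344/85, 67/85)
T5 shear: y ← y − 1/2·x: (457/85, 26/85) → (457/85, -81/34); (113/17, -41/17) → (113/17, -195/34); (-36/85, 77/85) → (-36/85, 19/17); (-457/85, -26/85) → (-457/85, 81/34); (344/85, 67/85) → (344/85, -21/17)
T6 scale by (2, 3/2): (457/85, -81/34) → (914/85, -243/68); (113/17, -195/34) → (226/17, -585/68); (-36/85, 19/17) → (-72/85, 57/34); (-457/85, 81/34) → (-914/85, 243/68); (344/85, -21/17) → (688/85, -63/34)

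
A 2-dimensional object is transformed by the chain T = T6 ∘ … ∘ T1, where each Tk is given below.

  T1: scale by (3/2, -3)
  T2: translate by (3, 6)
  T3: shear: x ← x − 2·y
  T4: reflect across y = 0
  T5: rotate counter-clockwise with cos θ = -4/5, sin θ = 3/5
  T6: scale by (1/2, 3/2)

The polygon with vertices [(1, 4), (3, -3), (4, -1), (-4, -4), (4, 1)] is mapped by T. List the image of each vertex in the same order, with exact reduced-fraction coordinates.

T1 scale by (3/2, -3): (1, 4) → (3/2, -12); (3, -3) → (9/2, 9); (4, -1) → (6, 3); (-4, -4) → (-6, 12); (4, 1) → (6, -3)
T2 translate by (3, 6): (3/2, -12) → (9/2, -6); (9/2, 9) → (15/2, 15); (6, 3) → (9, 9); (-6, 12) → (-3, 18); (6, -3) → (9, 3)
T3 shear: x ← x − 2·y: (9/2, -6) → (33/2, -6); (15/2, 15) → (-45/2, 15); (9, 9) → (-9, 9); (-3, 18) → (-39, 18); (9, 3) → (3, 3)
T4 reflect across y = 0: (33/2, -6) → (33/2, 6); (-45/2, 15) → (-45/2, -15); (-9, 9) → (-9, -9); (-39, 18) → (-39, -18); (3, 3) → (3, -3)
T5 rotate counter-clockwise with cos θ = -4/5, sin θ = 3/5: (33/2, 6) → (-84/5, 51/10); (-45/2, -15) → (27, -3/2); (-9, -9) → (63/5, 9/5); (-39, -18) → (42, -9); (3, -3) → (-3/5, 21/5)
T6 scale by (1/2, 3/2): (-84/5, 51/10) → (-42/5, 153/20); (27, -3/2) → (27/2, -9/4); (63/5, 9/5) → (63/10, 27/10); (42, -9) → (21, -27/2); (-3/5, 21/5) → (-3/10, 63/10)

image vertices: (-42/5, 153/20), (27/2, -9/4), (63/10, 27/10), (21, -27/2), (-3/10, 63/10)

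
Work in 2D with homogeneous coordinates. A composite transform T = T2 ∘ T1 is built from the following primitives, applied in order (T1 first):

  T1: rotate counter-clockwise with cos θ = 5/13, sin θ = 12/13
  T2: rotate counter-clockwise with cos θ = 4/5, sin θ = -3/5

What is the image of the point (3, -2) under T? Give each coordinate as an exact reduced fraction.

T1 rotate counter-clockwise with cos θ = 5/13, sin θ = 12/13: (3, -2) → (3, 2)
T2 rotate counter-clockwise with cos θ = 4/5, sin θ = -3/5: (3, 2) → (18/5, -1/5)

T(p) = (18/5, -1/5)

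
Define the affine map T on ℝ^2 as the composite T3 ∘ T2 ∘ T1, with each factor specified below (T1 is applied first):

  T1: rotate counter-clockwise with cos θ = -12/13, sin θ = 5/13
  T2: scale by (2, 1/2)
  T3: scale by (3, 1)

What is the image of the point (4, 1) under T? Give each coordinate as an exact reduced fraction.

T(p) = (-318/13, 4/13)

T1 rotate counter-clockwise with cos θ = -12/13, sin θ = 5/13: (4, 1) → (-53/13, 8/13)
T2 scale by (2, 1/2): (-53/13, 8/13) → (-106/13, 4/13)
T3 scale by (3, 1): (-106/13, 4/13) → (-318/13, 4/13)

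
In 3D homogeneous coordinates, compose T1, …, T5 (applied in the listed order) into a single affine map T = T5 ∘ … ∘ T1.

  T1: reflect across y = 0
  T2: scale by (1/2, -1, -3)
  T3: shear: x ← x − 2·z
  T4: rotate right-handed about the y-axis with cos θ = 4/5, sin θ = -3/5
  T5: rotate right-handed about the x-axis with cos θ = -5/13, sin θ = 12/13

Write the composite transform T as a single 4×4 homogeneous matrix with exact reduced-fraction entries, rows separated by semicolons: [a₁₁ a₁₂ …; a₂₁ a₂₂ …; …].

T = [2/5 0 33/5 0; -18/65 -5/13 -72/65 0; -3/26 12/13 -6/13 0; 0 0 0 1]

T1 = [1 0 0 0; 0 -1 0 0; 0 0 1 0; 0 0 0 1]
T2·T1 = [1/2 0 0 0; 0 1 0 0; 0 0 -3 0; 0 0 0 1]
T3·…·T1 = [1/2 0 6 0; 0 1 0 0; 0 0 -3 0; 0 0 0 1]
T4·…·T1 = [2/5 0 33/5 0; 0 1 0 0; 3/10 0 6/5 0; 0 0 0 1]
T5·…·T1 = [2/5 0 33/5 0; -18/65 -5/13 -72/65 0; -3/26 12/13 -6/13 0; 0 0 0 1]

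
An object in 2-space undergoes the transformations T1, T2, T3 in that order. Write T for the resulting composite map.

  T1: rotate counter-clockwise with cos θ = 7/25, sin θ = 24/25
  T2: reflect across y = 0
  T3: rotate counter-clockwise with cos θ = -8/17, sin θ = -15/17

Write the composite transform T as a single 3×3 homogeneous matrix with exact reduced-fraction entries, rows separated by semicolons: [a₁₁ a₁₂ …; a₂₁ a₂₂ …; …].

T1 = [7/25 -24/25 0; 24/25 7/25 0; 0 0 1]
T2·T1 = [7/25 -24/25 0; -24/25 -7/25 0; 0 0 1]
T3·…·T1 = [-416/425 87/425 0; 87/425 416/425 0; 0 0 1]

T = [-416/425 87/425 0; 87/425 416/425 0; 0 0 1]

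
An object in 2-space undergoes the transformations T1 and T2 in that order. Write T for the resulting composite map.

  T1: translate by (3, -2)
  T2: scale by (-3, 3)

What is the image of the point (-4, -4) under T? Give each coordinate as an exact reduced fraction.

T(p) = (3, -18)

T1 translate by (3, -2): (-4, -4) → (-1, -6)
T2 scale by (-3, 3): (-1, -6) → (3, -18)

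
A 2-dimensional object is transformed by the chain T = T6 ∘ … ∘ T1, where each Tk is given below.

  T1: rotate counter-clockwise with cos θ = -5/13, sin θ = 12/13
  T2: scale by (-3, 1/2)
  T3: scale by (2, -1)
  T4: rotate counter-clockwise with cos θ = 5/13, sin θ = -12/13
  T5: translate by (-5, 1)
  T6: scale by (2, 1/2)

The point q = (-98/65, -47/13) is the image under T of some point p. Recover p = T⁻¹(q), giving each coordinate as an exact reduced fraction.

T1 = [-5/13 -12/13 0; 12/13 -5/13 0; 0 0 1]
T2·T1 = [15/13 36/13 0; 6/13 -5/26 0; 0 0 1]
T3·…·T1 = [30/13 72/13 0; -6/13 5/26 0; 0 0 1]
T4·…·T1 = [6/13 30/13 0; -30/13 -131/26 0; 0 0 1]
T5·…·T1 = [6/13 30/13 -5; -30/13 -131/26 1; 0 0 1]
T6·…·T1 = [12/13 60/13 -10; -15/13 -131/52 1/2; 0 0 1]
det M = 3; M⁻¹ = [-131/156 -20/13 -595/78; 5/13 4/13 48/13; 0 0 1]
M⁻¹ · (-98/65, -47/13)ᵀ = (-4/5, 2)ᵀ

p = (-4/5, 2)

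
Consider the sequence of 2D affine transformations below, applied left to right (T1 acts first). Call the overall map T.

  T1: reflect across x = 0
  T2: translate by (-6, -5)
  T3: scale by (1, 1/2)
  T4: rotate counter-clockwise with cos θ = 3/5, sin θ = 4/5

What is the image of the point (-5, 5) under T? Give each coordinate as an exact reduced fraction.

T1 reflect across x = 0: (-5, 5) → (5, 5)
T2 translate by (-6, -5): (5, 5) → (-1, 0)
T3 scale by (1, 1/2): (-1, 0) → (-1, 0)
T4 rotate counter-clockwise with cos θ = 3/5, sin θ = 4/5: (-1, 0) → (-3/5, -4/5)

T(p) = (-3/5, -4/5)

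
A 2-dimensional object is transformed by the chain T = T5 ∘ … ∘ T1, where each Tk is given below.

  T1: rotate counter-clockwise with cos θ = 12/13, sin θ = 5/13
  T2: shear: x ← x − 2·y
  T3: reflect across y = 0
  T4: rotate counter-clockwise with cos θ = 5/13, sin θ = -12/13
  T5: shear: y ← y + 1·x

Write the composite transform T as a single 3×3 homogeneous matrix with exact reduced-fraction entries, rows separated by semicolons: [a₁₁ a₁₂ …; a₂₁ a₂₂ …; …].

T1 = [12/13 -5/13 0; 5/13 12/13 0; 0 0 1]
T2·T1 = [2/13 -29/13 0; 5/13 12/13 0; 0 0 1]
T3·…·T1 = [2/13 -29/13 0; -5/13 -12/13 0; 0 0 1]
T4·…·T1 = [-50/169 -289/169 0; -49/169 288/169 0; 0 0 1]
T5·…·T1 = [-50/169 -289/169 0; -99/169 -1/169 0; 0 0 1]

T = [-50/169 -289/169 0; -99/169 -1/169 0; 0 0 1]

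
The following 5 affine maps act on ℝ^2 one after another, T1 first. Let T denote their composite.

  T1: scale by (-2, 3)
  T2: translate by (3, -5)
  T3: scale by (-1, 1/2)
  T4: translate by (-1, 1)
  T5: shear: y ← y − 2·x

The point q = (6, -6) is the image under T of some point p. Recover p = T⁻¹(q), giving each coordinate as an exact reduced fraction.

p = (5, 5)

T1 = [-2 0 0; 0 3 0; 0 0 1]
T2·T1 = [-2 0 3; 0 3 -5; 0 0 1]
T3·…·T1 = [2 0 -3; 0 3/2 -5/2; 0 0 1]
T4·…·T1 = [2 0 -4; 0 3/2 -3/2; 0 0 1]
T5·…·T1 = [2 0 -4; -4 3/2 13/2; 0 0 1]
det M = 3; M⁻¹ = [1/2 0 2; 4/3 2/3 1; 0 0 1]
M⁻¹ · (6, -6)ᵀ = (5, 5)ᵀ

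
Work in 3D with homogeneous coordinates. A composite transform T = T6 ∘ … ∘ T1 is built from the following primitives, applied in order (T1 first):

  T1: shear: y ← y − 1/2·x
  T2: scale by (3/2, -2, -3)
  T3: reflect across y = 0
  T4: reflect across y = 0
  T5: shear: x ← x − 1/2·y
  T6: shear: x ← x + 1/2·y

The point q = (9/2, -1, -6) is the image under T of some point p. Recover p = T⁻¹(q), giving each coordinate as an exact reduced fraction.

T1 = [1 0 0 0; -1/2 1 0 0; 0 0 1 0; 0 0 0 1]
T2·T1 = [3/2 0 0 0; 1 -2 0 0; 0 0 -3 0; 0 0 0 1]
T3·…·T1 = [3/2 0 0 0; -1 2 0 0; 0 0 -3 0; 0 0 0 1]
T4·…·T1 = [3/2 0 0 0; 1 -2 0 0; 0 0 -3 0; 0 0 0 1]
T5·…·T1 = [1 1 0 0; 1 -2 0 0; 0 0 -3 0; 0 0 0 1]
T6·…·T1 = [3/2 0 0 0; 1 -2 0 0; 0 0 -3 0; 0 0 0 1]
det M = 9; M⁻¹ = [2/3 0 0 0; 1/3 -1/2 0 0; 0 0 -1/3 0; 0 0 0 1]
M⁻¹ · (9/2, -1, -6)ᵀ = (3, 2, 2)ᵀ

p = (3, 2, 2)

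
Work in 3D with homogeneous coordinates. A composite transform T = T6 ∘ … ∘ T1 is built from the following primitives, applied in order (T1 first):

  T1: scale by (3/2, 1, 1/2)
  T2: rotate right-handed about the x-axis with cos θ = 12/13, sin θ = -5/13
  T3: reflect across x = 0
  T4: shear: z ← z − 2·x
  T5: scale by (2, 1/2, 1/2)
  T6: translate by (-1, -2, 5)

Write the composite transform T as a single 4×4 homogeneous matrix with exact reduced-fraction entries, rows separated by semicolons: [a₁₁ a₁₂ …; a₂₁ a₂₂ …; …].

T1 = [3/2 0 0 0; 0 1 0 0; 0 0 1/2 0; 0 0 0 1]
T2·T1 = [3/2 0 0 0; 0 12/13 5/26 0; 0 -5/13 6/13 0; 0 0 0 1]
T3·…·T1 = [-3/2 0 0 0; 0 12/13 5/26 0; 0 -5/13 6/13 0; 0 0 0 1]
T4·…·T1 = [-3/2 0 0 0; 0 12/13 5/26 0; 3 -5/13 6/13 0; 0 0 0 1]
T5·…·T1 = [-3 0 0 0; 0 6/13 5/52 0; 3/2 -5/26 3/13 0; 0 0 0 1]
T6·…·T1 = [-3 0 0 -1; 0 6/13 5/52 -2; 3/2 -5/26 3/13 5; 0 0 0 1]

T = [-3 0 0 -1; 0 6/13 5/52 -2; 3/2 -5/26 3/13 5; 0 0 0 1]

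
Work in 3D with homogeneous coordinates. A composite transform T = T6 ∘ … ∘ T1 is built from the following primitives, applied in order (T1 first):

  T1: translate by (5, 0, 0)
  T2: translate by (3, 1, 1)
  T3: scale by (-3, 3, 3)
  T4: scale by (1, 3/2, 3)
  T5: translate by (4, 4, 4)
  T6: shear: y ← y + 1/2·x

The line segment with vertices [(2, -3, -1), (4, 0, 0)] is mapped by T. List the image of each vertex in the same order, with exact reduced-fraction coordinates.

image vertices: (-26, -18, 4), (-32, -15/2, 13)

T1 translate by (5, 0, 0): (2, -3, -1) → (7, -3, -1); (4, 0, 0) → (9, 0, 0)
T2 translate by (3, 1, 1): (7, -3, -1) → (10, -2, 0); (9, 0, 0) → (12, 1, 1)
T3 scale by (-3, 3, 3): (10, -2, 0) → (-30, -6, 0); (12, 1, 1) → (-36, 3, 3)
T4 scale by (1, 3/2, 3): (-30, -6, 0) → (-30, -9, 0); (-36, 3, 3) → (-36, 9/2, 9)
T5 translate by (4, 4, 4): (-30, -9, 0) → (-26, -5, 4); (-36, 9/2, 9) → (-32, 17/2, 13)
T6 shear: y ← y + 1/2·x: (-26, -5, 4) → (-26, -18, 4); (-32, 17/2, 13) → (-32, -15/2, 13)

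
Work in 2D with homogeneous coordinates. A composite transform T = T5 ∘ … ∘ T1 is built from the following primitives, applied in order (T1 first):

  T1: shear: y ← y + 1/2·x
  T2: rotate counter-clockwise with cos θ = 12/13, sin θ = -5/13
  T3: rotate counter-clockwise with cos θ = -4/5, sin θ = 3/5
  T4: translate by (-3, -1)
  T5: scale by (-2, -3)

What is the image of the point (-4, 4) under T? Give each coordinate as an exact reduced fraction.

T(p) = (70/13, 213/13)

T1 shear: y ← y + 1/2·x: (-4, 4) → (-4, 2)
T2 rotate counter-clockwise with cos θ = 12/13, sin θ = -5/13: (-4, 2) → (-38/13, 44/13)
T3 rotate counter-clockwise with cos θ = -4/5, sin θ = 3/5: (-38/13, 44/13) → (4/13, -58/13)
T4 translate by (-3, -1): (4/13, -58/13) → (-35/13, -71/13)
T5 scale by (-2, -3): (-35/13, -71/13) → (70/13, 213/13)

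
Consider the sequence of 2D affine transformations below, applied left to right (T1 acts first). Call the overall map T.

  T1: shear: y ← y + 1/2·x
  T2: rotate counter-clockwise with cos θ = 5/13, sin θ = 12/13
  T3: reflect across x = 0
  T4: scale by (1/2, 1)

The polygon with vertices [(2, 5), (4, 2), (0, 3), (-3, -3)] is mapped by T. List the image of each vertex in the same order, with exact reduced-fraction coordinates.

image vertices: (31/13, 54/13), (14/13, 68/13), (18/13, 15/13), (-3/2, -9/2)

T1 shear: y ← y + 1/2·x: (2, 5) → (2, 6); (4, 2) → (4, 4); (0, 3) → (0, 3); (-3, -3) → (-3, -9/2)
T2 rotate counter-clockwise with cos θ = 5/13, sin θ = 12/13: (2, 6) → (-62/13, 54/13); (4, 4) → (-28/13, 68/13); (0, 3) → (-36/13, 15/13); (-3, -9/2) → (3, -9/2)
T3 reflect across x = 0: (-62/13, 54/13) → (62/13, 54/13); (-28/13, 68/13) → (28/13, 68/13); (-36/13, 15/13) → (36/13, 15/13); (3, -9/2) → (-3, -9/2)
T4 scale by (1/2, 1): (62/13, 54/13) → (31/13, 54/13); (28/13, 68/13) → (14/13, 68/13); (36/13, 15/13) → (18/13, 15/13); (-3, -9/2) → (-3/2, -9/2)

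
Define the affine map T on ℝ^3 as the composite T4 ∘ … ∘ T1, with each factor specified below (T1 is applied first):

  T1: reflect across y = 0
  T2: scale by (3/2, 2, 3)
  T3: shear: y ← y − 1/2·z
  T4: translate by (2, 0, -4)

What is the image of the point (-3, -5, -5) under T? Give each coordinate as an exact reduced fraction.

T1 reflect across y = 0: (-3, -5, -5) → (-3, 5, -5)
T2 scale by (3/2, 2, 3): (-3, 5, -5) → (-9/2, 10, -15)
T3 shear: y ← y − 1/2·z: (-9/2, 10, -15) → (-9/2, 35/2, -15)
T4 translate by (2, 0, -4): (-9/2, 35/2, -15) → (-5/2, 35/2, -19)

T(p) = (-5/2, 35/2, -19)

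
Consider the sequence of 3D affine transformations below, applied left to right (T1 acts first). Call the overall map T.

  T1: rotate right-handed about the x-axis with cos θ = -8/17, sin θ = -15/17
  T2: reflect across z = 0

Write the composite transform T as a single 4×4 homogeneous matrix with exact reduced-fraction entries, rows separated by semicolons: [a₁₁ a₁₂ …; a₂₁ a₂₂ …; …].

T = [1 0 0 0; 0 -8/17 15/17 0; 0 15/17 8/17 0; 0 0 0 1]

T1 = [1 0 0 0; 0 -8/17 15/17 0; 0 -15/17 -8/17 0; 0 0 0 1]
T2·T1 = [1 0 0 0; 0 -8/17 15/17 0; 0 15/17 8/17 0; 0 0 0 1]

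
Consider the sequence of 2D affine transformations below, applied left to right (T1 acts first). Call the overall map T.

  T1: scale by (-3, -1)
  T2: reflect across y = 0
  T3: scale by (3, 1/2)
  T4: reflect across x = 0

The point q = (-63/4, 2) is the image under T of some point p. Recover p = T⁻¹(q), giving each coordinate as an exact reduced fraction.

p = (-7/4, 4)

T1 = [-3 0 0; 0 -1 0; 0 0 1]
T2·T1 = [-3 0 0; 0 1 0; 0 0 1]
T3·…·T1 = [-9 0 0; 0 1/2 0; 0 0 1]
T4·…·T1 = [9 0 0; 0 1/2 0; 0 0 1]
det M = 9/2; M⁻¹ = [1/9 0 0; 0 2 0; 0 0 1]
M⁻¹ · (-63/4, 2)ᵀ = (-7/4, 4)ᵀ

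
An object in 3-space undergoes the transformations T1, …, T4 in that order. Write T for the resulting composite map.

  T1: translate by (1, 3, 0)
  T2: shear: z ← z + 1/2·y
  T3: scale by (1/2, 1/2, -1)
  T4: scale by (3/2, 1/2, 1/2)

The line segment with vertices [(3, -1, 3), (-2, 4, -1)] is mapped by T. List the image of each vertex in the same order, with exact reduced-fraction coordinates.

image vertices: (3, 1/2, -2), (-3/4, 7/4, -5/4)

T1 translate by (1, 3, 0): (3, -1, 3) → (4, 2, 3); (-2, 4, -1) → (-1, 7, -1)
T2 shear: z ← z + 1/2·y: (4, 2, 3) → (4, 2, 4); (-1, 7, -1) → (-1, 7, 5/2)
T3 scale by (1/2, 1/2, -1): (4, 2, 4) → (2, 1, -4); (-1, 7, 5/2) → (-1/2, 7/2, -5/2)
T4 scale by (3/2, 1/2, 1/2): (2, 1, -4) → (3, 1/2, -2); (-1/2, 7/2, -5/2) → (-3/4, 7/4, -5/4)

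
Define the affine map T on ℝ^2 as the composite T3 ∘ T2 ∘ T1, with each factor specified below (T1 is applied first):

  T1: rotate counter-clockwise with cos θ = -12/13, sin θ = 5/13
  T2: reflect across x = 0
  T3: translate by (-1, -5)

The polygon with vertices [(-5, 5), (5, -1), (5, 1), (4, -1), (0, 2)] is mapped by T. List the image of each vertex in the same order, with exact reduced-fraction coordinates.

T1 rotate counter-clockwise with cos θ = -12/13, sin θ = 5/13: (-5, 5) → (35/13, -85/13); (5, -1) → (-55/13, 37/13); (5, 1) → (-5, 1); (4, -1) → (-43/13, 32/13); (0, 2) → (-10/13, -24/13)
T2 reflect across x = 0: (35/13, -85/13) → (-35/13, -85/13); (-55/13, 37/13) → (55/13, 37/13); (-5, 1) → (5, 1); (-43/13, 32/13) → (43/13, 32/13); (-10/13, -24/13) → (10/13, -24/13)
T3 translate by (-1, -5): (-35/13, -85/13) → (-48/13, -150/13); (55/13, 37/13) → (42/13, -28/13); (5, 1) → (4, -4); (43/13, 32/13) → (30/13, -33/13); (10/13, -24/13) → (-3/13, -89/13)

image vertices: (-48/13, -150/13), (42/13, -28/13), (4, -4), (30/13, -33/13), (-3/13, -89/13)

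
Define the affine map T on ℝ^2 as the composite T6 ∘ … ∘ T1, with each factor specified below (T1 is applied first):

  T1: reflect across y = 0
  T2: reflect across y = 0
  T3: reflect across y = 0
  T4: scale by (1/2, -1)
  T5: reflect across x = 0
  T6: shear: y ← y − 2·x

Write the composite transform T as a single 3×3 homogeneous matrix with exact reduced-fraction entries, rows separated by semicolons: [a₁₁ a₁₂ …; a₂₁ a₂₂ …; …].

T = [-1/2 0 0; 1 1 0; 0 0 1]

T1 = [1 0 0; 0 -1 0; 0 0 1]
T2·T1 = [1 0 0; 0 1 0; 0 0 1]
T3·…·T1 = [1 0 0; 0 -1 0; 0 0 1]
T4·…·T1 = [1/2 0 0; 0 1 0; 0 0 1]
T5·…·T1 = [-1/2 0 0; 0 1 0; 0 0 1]
T6·…·T1 = [-1/2 0 0; 1 1 0; 0 0 1]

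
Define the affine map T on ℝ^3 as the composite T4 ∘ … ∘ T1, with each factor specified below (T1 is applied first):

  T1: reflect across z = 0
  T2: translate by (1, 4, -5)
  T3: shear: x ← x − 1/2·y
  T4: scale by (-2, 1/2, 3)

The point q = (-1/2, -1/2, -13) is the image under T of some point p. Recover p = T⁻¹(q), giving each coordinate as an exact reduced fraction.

p = (-5/4, -5, -2/3)

T1 = [1 0 0 0; 0 1 0 0; 0 0 -1 0; 0 0 0 1]
T2·T1 = [1 0 0 1; 0 1 0 4; 0 0 -1 -5; 0 0 0 1]
T3·…·T1 = [1 -1/2 0 -1; 0 1 0 4; 0 0 -1 -5; 0 0 0 1]
T4·…·T1 = [-2 1 0 2; 0 1/2 0 2; 0 0 -3 -15; 0 0 0 1]
det M = 3; M⁻¹ = [-1/2 1 0 -1; 0 2 0 -4; 0 0 -1/3 -5; 0 0 0 1]
M⁻¹ · (-1/2, -1/2, -13)ᵀ = (-5/4, -5, -2/3)ᵀ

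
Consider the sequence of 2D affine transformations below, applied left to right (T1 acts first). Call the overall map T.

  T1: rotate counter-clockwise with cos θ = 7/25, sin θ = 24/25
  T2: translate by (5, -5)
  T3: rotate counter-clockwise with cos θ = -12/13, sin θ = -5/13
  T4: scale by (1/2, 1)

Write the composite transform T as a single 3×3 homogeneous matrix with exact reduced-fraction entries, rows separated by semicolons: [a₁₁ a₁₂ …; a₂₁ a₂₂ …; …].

T1 = [7/25 -24/25 0; 24/25 7/25 0; 0 0 1]
T2·T1 = [7/25 -24/25 5; 24/25 7/25 -5; 0 0 1]
T3·…·T1 = [36/325 323/325 -85/13; -323/325 36/325 35/13; 0 0 1]
T4·…·T1 = [18/325 323/650 -85/26; -323/325 36/325 35/13; 0 0 1]

T = [18/325 323/650 -85/26; -323/325 36/325 35/13; 0 0 1]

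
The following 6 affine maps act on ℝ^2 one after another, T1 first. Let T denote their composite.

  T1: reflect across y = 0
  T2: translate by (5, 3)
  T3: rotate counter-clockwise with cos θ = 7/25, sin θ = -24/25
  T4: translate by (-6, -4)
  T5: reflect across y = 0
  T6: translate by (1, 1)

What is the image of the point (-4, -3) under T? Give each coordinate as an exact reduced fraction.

T(p) = (26/25, 107/25)

T1 reflect across y = 0: (-4, -3) → (-4, 3)
T2 translate by (5, 3): (-4, 3) → (1, 6)
T3 rotate counter-clockwise with cos θ = 7/25, sin θ = -24/25: (1, 6) → (151/25, 18/25)
T4 translate by (-6, -4): (151/25, 18/25) → (1/25, -82/25)
T5 reflect across y = 0: (1/25, -82/25) → (1/25, 82/25)
T6 translate by (1, 1): (1/25, 82/25) → (26/25, 107/25)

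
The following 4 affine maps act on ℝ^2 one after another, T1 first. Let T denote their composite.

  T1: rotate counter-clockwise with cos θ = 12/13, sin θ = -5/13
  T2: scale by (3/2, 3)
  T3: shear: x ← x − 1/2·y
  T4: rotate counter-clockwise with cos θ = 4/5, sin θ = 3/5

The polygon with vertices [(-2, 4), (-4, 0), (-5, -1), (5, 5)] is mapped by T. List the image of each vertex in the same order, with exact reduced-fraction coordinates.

image vertices: (-894/65, 417/65), (-588/65, -66/65), (-9, -3), (-3/13, 129/13)

T1 rotate counter-clockwise with cos θ = 12/13, sin θ = -5/13: (-2, 4) → (-4/13, 58/13); (-4, 0) → (-48/13, 20/13); (-5, -1) → (-5, 1); (5, 5) → (85/13, 35/13)
T2 scale by (3/2, 3): (-4/13, 58/13) → (-6/13, 174/13); (-48/13, 20/13) → (-72/13, 60/13); (-5, 1) → (-15/2, 3); (85/13, 35/13) → (255/26, 105/13)
T3 shear: x ← x − 1/2·y: (-6/13, 174/13) → (-93/13, 174/13); (-72/13, 60/13) → (-102/13, 60/13); (-15/2, 3) → (-9, 3); (255/26, 105/13) → (75/13, 105/13)
T4 rotate counter-clockwise with cos θ = 4/5, sin θ = 3/5: (-93/13, 174/13) → (-894/65, 417/65); (-102/13, 60/13) → (-588/65, -66/65); (-9, 3) → (-9, -3); (75/13, 105/13) → (-3/13, 129/13)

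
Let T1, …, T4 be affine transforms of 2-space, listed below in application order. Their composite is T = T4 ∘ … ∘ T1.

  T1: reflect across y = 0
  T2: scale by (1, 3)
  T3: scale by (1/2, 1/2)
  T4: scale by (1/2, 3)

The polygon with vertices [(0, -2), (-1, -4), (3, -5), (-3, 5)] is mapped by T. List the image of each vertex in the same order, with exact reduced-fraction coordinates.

T1 reflect across y = 0: (0, -2) → (0, 2); (-1, -4) → (-1, 4); (3, -5) → (3, 5); (-3, 5) → (-3, -5)
T2 scale by (1, 3): (0, 2) → (0, 6); (-1, 4) → (-1, 12); (3, 5) → (3, 15); (-3, -5) → (-3, -15)
T3 scale by (1/2, 1/2): (0, 6) → (0, 3); (-1, 12) → (-1/2, 6); (3, 15) → (3/2, 15/2); (-3, -15) → (-3/2, -15/2)
T4 scale by (1/2, 3): (0, 3) → (0, 9); (-1/2, 6) → (-1/4, 18); (3/2, 15/2) → (3/4, 45/2); (-3/2, -15/2) → (-3/4, -45/2)

image vertices: (0, 9), (-1/4, 18), (3/4, 45/2), (-3/4, -45/2)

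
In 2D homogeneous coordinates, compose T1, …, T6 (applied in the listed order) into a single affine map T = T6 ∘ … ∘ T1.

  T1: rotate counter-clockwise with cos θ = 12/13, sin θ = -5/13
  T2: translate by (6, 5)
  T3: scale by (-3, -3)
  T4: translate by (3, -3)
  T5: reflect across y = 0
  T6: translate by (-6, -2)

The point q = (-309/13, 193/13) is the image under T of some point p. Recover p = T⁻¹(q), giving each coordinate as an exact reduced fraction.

p = (1, 0)

T1 = [12/13 5/13 0; -5/13 12/13 0; 0 0 1]
T2·T1 = [12/13 5/13 6; -5/13 12/13 5; 0 0 1]
T3·…·T1 = [-36/13 -15/13 -18; 15/13 -36/13 -15; 0 0 1]
T4·…·T1 = [-36/13 -15/13 -15; 15/13 -36/13 -18; 0 0 1]
T5·…·T1 = [-36/13 -15/13 -15; -15/13 36/13 18; 0 0 1]
T6·…·T1 = [-36/13 -15/13 -21; -15/13 36/13 16; 0 0 1]
det M = -9; M⁻¹ = [-4/13 -5/39 -172/39; -5/39 4/13 -99/13; 0 0 1]
M⁻¹ · (-309/13, 193/13)ᵀ = (1, 0)ᵀ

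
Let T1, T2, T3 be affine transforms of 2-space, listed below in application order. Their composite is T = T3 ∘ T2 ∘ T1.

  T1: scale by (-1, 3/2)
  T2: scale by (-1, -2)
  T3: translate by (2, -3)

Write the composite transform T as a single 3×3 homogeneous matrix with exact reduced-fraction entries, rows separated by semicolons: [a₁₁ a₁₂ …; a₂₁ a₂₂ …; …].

T1 = [-1 0 0; 0 3/2 0; 0 0 1]
T2·T1 = [1 0 0; 0 -3 0; 0 0 1]
T3·…·T1 = [1 0 2; 0 -3 -3; 0 0 1]

T = [1 0 2; 0 -3 -3; 0 0 1]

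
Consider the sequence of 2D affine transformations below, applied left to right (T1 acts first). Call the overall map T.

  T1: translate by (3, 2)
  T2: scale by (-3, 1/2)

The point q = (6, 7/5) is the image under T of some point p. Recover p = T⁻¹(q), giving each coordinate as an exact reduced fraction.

p = (-5, 4/5)

T1 = [1 0 3; 0 1 2; 0 0 1]
T2·T1 = [-3 0 -9; 0 1/2 1; 0 0 1]
det M = -3/2; M⁻¹ = [-1/3 0 -3; 0 2 -2; 0 0 1]
M⁻¹ · (6, 7/5)ᵀ = (-5, 4/5)ᵀ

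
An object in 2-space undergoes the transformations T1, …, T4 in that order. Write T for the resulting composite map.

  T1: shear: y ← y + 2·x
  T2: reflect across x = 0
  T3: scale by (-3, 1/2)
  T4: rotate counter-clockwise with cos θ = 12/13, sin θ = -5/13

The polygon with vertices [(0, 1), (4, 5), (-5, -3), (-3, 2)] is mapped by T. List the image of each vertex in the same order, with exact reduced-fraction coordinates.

T1 shear: y ← y + 2·x: (0, 1) → (0, 1); (4, 5) → (4, 13); (-5, -3) → (-5, -13); (-3, 2) → (-3, -4)
T2 reflect across x = 0: (0, 1) → (0, 1); (4, 13) → (-4, 13); (-5, -13) → (5, -13); (-3, -4) → (3, -4)
T3 scale by (-3, 1/2): (0, 1) → (0, 1/2); (-4, 13) → (12, 13/2); (5, -13) → (-15, -13/2); (3, -4) → (-9, -2)
T4 rotate counter-clockwise with cos θ = 12/13, sin θ = -5/13: (0, 1/2) → (5/26, 6/13); (12, 13/2) → (353/26, 18/13); (-15, -13/2) → (-425/26, -3/13); (-9, -2) → (-118/13, 21/13)

image vertices: (5/26, 6/13), (353/26, 18/13), (-425/26, -3/13), (-118/13, 21/13)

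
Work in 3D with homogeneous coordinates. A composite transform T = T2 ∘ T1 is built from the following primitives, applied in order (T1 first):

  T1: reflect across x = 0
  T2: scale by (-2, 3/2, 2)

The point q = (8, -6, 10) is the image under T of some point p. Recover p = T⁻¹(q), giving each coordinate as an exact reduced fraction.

p = (4, -4, 5)

T1 = [-1 0 0 0; 0 1 0 0; 0 0 1 0; 0 0 0 1]
T2·T1 = [2 0 0 0; 0 3/2 0 0; 0 0 2 0; 0 0 0 1]
det M = 6; M⁻¹ = [1/2 0 0 0; 0 2/3 0 0; 0 0 1/2 0; 0 0 0 1]
M⁻¹ · (8, -6, 10)ᵀ = (4, -4, 5)ᵀ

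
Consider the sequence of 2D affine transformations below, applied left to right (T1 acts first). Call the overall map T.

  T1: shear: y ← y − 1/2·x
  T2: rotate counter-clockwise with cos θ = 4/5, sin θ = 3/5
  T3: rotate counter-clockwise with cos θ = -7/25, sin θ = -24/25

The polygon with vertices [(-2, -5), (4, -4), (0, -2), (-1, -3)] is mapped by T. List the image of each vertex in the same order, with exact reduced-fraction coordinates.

image vertices: (-556/125, 58/125), (-526/125, -732/125), (-234/125, -88/125), (-673/250, 7/125)

T1 shear: y ← y − 1/2·x: (-2, -5) → (-2, -4); (4, -4) → (4, -6); (0, -2) → (0, -2); (-1, -3) → (-1, -5/2)
T2 rotate counter-clockwise with cos θ = 4/5, sin θ = 3/5: (-2, -4) → (4/5, -22/5); (4, -6) → (34/5, -12/5); (0, -2) → (6/5, -8/5); (-1, -5/2) → (7/10, -13/5)
T3 rotate counter-clockwise with cos θ = -7/25, sin θ = -24/25: (4/5, -22/5) → (-556/125, 58/125); (34/5, -12/5) → (-526/125, -732/125); (6/5, -8/5) → (-234/125, -88/125); (7/10, -13/5) → (-673/250, 7/125)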